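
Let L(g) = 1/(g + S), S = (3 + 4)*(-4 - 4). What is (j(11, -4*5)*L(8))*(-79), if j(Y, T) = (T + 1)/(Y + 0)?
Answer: -1501/528 ≈ -2.8428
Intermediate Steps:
S = -56 (S = 7*(-8) = -56)
j(Y, T) = (1 + T)/Y
L(g) = 1/(-56 + g) (L(g) = 1/(g - 56) = 1/(-56 + g))
(j(11, -4*5)*L(8))*(-79) = (((1 - 4*5)/11)/(-56 + 8))*(-79) = (((1 - 20)/11)/(-48))*(-79) = (((1/11)*(-19))*(-1/48))*(-79) = -19/11*(-1/48)*(-79) = (19/528)*(-79) = -1501/528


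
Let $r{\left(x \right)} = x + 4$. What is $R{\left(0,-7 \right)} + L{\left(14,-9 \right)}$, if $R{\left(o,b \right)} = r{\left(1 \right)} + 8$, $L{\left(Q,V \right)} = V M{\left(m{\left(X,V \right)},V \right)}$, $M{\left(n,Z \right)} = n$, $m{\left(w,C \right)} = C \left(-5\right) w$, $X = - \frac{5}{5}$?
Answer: $418$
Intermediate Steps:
$X = -1$ ($X = \left(-5\right) \frac{1}{5} = -1$)
$m{\left(w,C \right)} = - 5 C w$
$r{\left(x \right)} = 4 + x$
$L{\left(Q,V \right)} = 5 V^{2}$ ($L{\left(Q,V \right)} = V \left(\left(-5\right) V \left(-1\right)\right) = V 5 V = 5 V^{2}$)
$R{\left(o,b \right)} = 13$ ($R{\left(o,b \right)} = \left(4 + 1\right) + 8 = 5 + 8 = 13$)
$R{\left(0,-7 \right)} + L{\left(14,-9 \right)} = 13 + 5 \left(-9\right)^{2} = 13 + 5 \cdot 81 = 13 + 405 = 418$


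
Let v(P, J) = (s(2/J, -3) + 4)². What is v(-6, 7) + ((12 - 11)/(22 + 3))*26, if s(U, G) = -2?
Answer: 126/25 ≈ 5.0400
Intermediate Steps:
v(P, J) = 4 (v(P, J) = (-2 + 4)² = 2² = 4)
v(-6, 7) + ((12 - 11)/(22 + 3))*26 = 4 + ((12 - 11)/(22 + 3))*26 = 4 + (1/25)*26 = 4 + 26/25 = 126/25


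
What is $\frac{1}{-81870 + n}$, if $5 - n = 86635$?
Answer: $- \frac{1}{168500} \approx -5.9347 \cdot 10^{-6}$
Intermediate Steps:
$n = -86630$ ($n = 5 - 86635 = -86630$)
$\frac{1}{-81870 + n} = \frac{1}{-81870 - 86630} = \frac{1}{-168500} = - \frac{1}{168500}$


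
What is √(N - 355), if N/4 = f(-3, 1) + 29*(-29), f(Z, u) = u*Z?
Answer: I*√3731 ≈ 61.082*I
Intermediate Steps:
f(Z, u) = Z*u
N = -3376 (N = 4*(-3*1 + 29*(-29)) = 4*(-3 - 841) = 4*(-844) = -3376)
√(N - 355) = √(-3376 - 355) = √(-3731) = I*√3731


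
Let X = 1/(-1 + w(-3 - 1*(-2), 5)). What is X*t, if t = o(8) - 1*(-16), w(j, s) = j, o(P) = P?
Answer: -12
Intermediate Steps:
X = -½ (X = 1/(-1 + (-3 - 1*(-2))) = 1/(-1 + (-3 + 2)) = 1/(-1 - 1) = 1/(-2) = -½ ≈ -0.50000)
t = 24 (t = 8 - 1*(-16) = 8 + 16 = 24)
X*t = -½*24 = -12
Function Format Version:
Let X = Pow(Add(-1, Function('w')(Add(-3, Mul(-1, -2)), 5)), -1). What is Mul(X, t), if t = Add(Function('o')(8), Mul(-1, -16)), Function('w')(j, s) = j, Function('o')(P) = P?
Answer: -12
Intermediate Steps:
X = Rational(-1, 2) (X = Pow(Add(-1, Add(-3, Mul(-1, -2))), -1) = Pow(Add(-1, Add(-3, 2)), -1) = Pow(Add(-1, -1), -1) = Pow(-2, -1) = Rational(-1, 2) ≈ -0.50000)
t = 24 (t = Add(8, Mul(-1, -16)) = Add(8, 16) = 24)
Mul(X, t) = Mul(Rational(-1, 2), 24) = -12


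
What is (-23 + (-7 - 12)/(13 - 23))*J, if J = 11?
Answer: -2321/10 ≈ -232.10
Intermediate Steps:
(-23 + (-7 - 12)/(13 - 23))*J = (-23 + (-7 - 12)/(13 - 23))*11 = (-23 - 19/(-10))*11 = (-23 - 19*(-⅒))*11 = (-23 + 19/10)*11 = -211/10*11 = -2321/10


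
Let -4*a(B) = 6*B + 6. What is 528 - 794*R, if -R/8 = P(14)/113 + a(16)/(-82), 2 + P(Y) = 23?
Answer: 17066940/4633 ≈ 3683.8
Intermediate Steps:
a(B) = -3/2 - 3*B/2 (a(B) = -(6*B + 6)/4 = -(6 + 6*B)/4 = -3/2 - 3*B/2)
P(Y) = 21 (P(Y) = -2 + 23 = 21)
R = -18414/4633 (R = -8*(21/113 + (-3/2 - 3/2*16)/(-82)) = -8*(21*(1/113) + (-3/2 - 24)*(-1/82)) = -8*(21/113 - 51/2*(-1/82)) = -8*(21/113 + 51/164) = -8*9207/18532 = -18414/4633 ≈ -3.9745)
528 - 794*R = 528 - 794*(-18414/4633) = 528 + 14620716/4633 = 17066940/4633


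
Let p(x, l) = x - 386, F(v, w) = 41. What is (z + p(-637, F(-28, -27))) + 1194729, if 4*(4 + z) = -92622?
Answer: 2341093/2 ≈ 1.1705e+6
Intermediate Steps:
z = -46319/2 (z = -4 + (¼)*(-92622) = -4 - 46311/2 = -46319/2 ≈ -23160.)
p(x, l) = -386 + x
(z + p(-637, F(-28, -27))) + 1194729 = (-46319/2 + (-386 - 637)) + 1194729 = (-46319/2 - 1023) + 1194729 = -48365/2 + 1194729 = 2341093/2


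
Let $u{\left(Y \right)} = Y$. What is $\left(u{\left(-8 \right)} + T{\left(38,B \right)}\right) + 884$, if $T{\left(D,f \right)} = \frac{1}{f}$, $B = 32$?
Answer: $\frac{28033}{32} \approx 876.03$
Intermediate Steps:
$\left(u{\left(-8 \right)} + T{\left(38,B \right)}\right) + 884 = \left(-8 + \frac{1}{32}\right) + 884 = - \frac{255}{32} + 884 = \frac{28033}{32}$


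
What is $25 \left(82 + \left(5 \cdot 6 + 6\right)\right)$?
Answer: $2950$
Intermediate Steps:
$25 \left(82 + \left(5 \cdot 6 + 6\right)\right) = 25 \left(82 + \left(30 + 6\right)\right) = 25 \left(82 + 36\right) = 25 \cdot 118 = 2950$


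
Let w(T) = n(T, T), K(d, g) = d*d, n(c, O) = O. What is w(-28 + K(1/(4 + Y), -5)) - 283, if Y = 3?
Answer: -15238/49 ≈ -310.98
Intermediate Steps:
K(d, g) = d²
w(T) = T
w(-28 + K(1/(4 + Y), -5)) - 283 = (-28 + (1/(4 + 3))²) - 283 = (-28 + (1/7)²) - 283 = (-28 + (⅐)²) - 283 = (-28 + 1/49) - 283 = -1371/49 - 283 = -15238/49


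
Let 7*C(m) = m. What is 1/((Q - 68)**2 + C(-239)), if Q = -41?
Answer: 7/82928 ≈ 8.4411e-5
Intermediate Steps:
C(m) = m/7
1/((Q - 68)**2 + C(-239)) = 1/((-41 - 68)**2 + (1/7)*(-239)) = 1/((-109)**2 - 239/7) = 1/(11881 - 239/7) = 1/(82928/7) = 7/82928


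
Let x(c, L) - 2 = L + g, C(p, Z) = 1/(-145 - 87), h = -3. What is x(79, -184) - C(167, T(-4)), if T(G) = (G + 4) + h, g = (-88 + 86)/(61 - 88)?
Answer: -1139557/6264 ≈ -181.92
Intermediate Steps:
g = 2/27 (g = -2/(-27) = -2*(-1/27) = 2/27 ≈ 0.074074)
T(G) = 1 + G (T(G) = (G + 4) - 3 = (4 + G) - 3 = 1 + G)
C(p, Z) = -1/232 (C(p, Z) = 1/(-232) = -1/232)
x(c, L) = 56/27 + L (x(c, L) = 2 + (L + 2/27) = 2 + (2/27 + L) = 56/27 + L)
x(79, -184) - C(167, T(-4)) = (56/27 - 184) - 1*(-1/232) = -4912/27 + 1/232 = -1139557/6264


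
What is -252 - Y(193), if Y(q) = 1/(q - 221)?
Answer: -7055/28 ≈ -251.96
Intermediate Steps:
Y(q) = 1/(-221 + q)
-252 - Y(193) = -252 - 1/(-221 + 193) = -252 - 1/(-28) = -252 - 1*(-1/28) = -252 + 1/28 = -7055/28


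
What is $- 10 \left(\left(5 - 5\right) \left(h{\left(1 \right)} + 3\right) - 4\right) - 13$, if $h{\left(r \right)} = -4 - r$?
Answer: $27$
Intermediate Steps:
$- 10 \left(\left(5 - 5\right) \left(h{\left(1 \right)} + 3\right) - 4\right) - 13 = - 10 \left(\left(5 - 5\right) \left(\left(-4 - 1\right) + 3\right) - 4\right) - 13 = - 10 \left(0 \left(\left(-4 - 1\right) + 3\right) - 4\right) - 13 = - 10 \left(0 \left(-5 + 3\right) - 4\right) - 13 = - 10 \left(0 \left(-2\right) - 4\right) - 13 = - 10 \left(0 - 4\right) - 13 = \left(-10\right) \left(-4\right) - 13 = 40 - 13 = 27$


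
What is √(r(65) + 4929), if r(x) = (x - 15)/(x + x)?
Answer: 179*√26/13 ≈ 70.210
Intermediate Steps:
r(x) = (-15 + x)/(2*x) (r(x) = (-15 + x)/((2*x)) = (-15 + x)*(1/(2*x)) = (-15 + x)/(2*x))
√(r(65) + 4929) = √((½)*(-15 + 65)/65 + 4929) = √((½)*(1/65)*50 + 4929) = √(5/13 + 4929) = √(64082/13) = 179*√26/13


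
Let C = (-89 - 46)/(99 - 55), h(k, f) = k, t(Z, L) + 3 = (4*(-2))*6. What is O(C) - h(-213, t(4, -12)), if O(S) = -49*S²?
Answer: -480657/1936 ≈ -248.27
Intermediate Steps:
t(Z, L) = -51 (t(Z, L) = -3 + (4*(-2))*6 = -3 - 8*6 = -3 - 48 = -51)
C = -135/44 ≈ -3.0682
O(C) - h(-213, t(4, -12)) = -49*(-135/44)² - 1*(-213) = -49*18225/1936 + 213 = -893025/1936 + 213 = -480657/1936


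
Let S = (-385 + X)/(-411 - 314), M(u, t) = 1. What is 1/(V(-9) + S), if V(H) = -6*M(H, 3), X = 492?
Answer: -725/4457 ≈ -0.16267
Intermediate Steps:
V(H) = -6 (V(H) = -6*1 = -6)
S = -107/725 (S = (-385 + 492)/(-411 - 314) = 107/(-725) = 107*(-1/725) = -107/725 ≈ -0.14759)
1/(V(-9) + S) = 1/(-6 - 107/725) = 1/(-4457/725) = -725/4457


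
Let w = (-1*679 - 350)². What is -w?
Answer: -1058841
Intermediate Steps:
w = 1058841 (w = (-679 - 350)² = (-1029)² = 1058841)
-w = -1*1058841 = -1058841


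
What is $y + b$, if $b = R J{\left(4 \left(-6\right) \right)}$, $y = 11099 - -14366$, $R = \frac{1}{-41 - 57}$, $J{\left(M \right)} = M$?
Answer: $\frac{1247797}{49} \approx 25465.0$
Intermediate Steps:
$R = - \frac{1}{98}$ ($R = \frac{1}{-98} = - \frac{1}{98} \approx -0.010204$)
$y = 25465$ ($y = 11099 + 14366 = 25465$)
$b = \frac{12}{49}$ ($b = - \frac{4 \left(-6\right)}{98} = \left(- \frac{1}{98}\right) \left(-24\right) = \frac{12}{49} \approx 0.2449$)
$y + b = 25465 + \frac{12}{49} = \frac{1247797}{49}$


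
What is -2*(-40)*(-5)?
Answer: -400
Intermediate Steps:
-2*(-40)*(-5) = 80*(-5) = -400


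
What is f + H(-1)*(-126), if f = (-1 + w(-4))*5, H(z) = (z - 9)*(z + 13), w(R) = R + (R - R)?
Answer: 15095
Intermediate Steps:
w(R) = R (w(R) = R + 0 = R)
H(z) = (-9 + z)*(13 + z)
f = -25 (f = (-1 - 4)*5 = -5*5 = -25)
f + H(-1)*(-126) = -25 + (-117 + (-1)**2 + 4*(-1))*(-126) = -25 + (-117 + 1 - 4)*(-126) = -25 - 120*(-126) = -25 + 15120 = 15095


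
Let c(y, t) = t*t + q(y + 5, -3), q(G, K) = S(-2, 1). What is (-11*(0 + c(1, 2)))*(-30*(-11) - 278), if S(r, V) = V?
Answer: -2860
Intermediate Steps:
q(G, K) = 1
c(y, t) = 1 + t² (c(y, t) = t*t + 1 = t² + 1 = 1 + t²)
(-11*(0 + c(1, 2)))*(-30*(-11) - 278) = (-11*(0 + (1 + 2²)))*(-30*(-11) - 278) = (-11*(0 + (1 + 4)))*(330 - 278) = -11*(0 + 5)*52 = -11*5*52 = -55*52 = -2860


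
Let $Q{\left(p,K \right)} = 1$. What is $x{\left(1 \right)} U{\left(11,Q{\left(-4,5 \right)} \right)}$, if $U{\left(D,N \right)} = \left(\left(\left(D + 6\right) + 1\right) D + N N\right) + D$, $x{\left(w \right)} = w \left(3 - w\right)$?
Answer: $420$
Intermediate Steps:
$U{\left(D,N \right)} = D + N^{2} + D \left(7 + D\right)$ ($U{\left(D,N \right)} = \left(\left(\left(6 + D\right) + 1\right) D + N^{2}\right) + D = \left(\left(7 + D\right) D + N^{2}\right) + D = \left(D \left(7 + D\right) + N^{2}\right) + D = \left(N^{2} + D \left(7 + D\right)\right) + D = D + N^{2} + D \left(7 + D\right)$)
$x{\left(1 \right)} U{\left(11,Q{\left(-4,5 \right)} \right)} = 1 \left(3 - 1\right) \left(11^{2} + 1^{2} + 8 \cdot 11\right) = 1 \left(3 - 1\right) \left(121 + 1 + 88\right) = 1 \cdot 2 \cdot 210 = 2 \cdot 210 = 420$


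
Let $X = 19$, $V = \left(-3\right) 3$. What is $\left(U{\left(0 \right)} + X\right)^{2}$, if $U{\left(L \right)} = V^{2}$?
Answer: $10000$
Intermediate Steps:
$V = -9$
$U{\left(L \right)} = 81$ ($U{\left(L \right)} = \left(-9\right)^{2} = 81$)
$\left(U{\left(0 \right)} + X\right)^{2} = \left(81 + 19\right)^{2} = 100^{2} = 10000$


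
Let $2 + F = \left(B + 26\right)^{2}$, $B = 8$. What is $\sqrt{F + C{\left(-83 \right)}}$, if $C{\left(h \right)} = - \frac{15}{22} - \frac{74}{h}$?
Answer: $\frac{\sqrt{3848453862}}{1826} \approx 33.974$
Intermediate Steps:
$C{\left(h \right)} = - \frac{15}{22} - \frac{74}{h}$ ($C{\left(h \right)} = \left(-15\right) \frac{1}{22} - \frac{74}{h} = - \frac{15}{22} - \frac{74}{h}$)
$F = 1154$ ($F = -2 + \left(8 + 26\right)^{2} = -2 + 34^{2} = -2 + 1156 = 1154$)
$\sqrt{F + C{\left(-83 \right)}} = \sqrt{1154 - \left(\frac{15}{22} + \frac{74}{-83}\right)} = \sqrt{1154 - - \frac{383}{1826}} = \sqrt{1154 + \left(- \frac{15}{22} + \frac{74}{83}\right)} = \sqrt{1154 + \frac{383}{1826}} = \sqrt{\frac{2107587}{1826}} = \frac{\sqrt{3848453862}}{1826}$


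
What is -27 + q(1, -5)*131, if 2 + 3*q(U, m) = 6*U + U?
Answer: 574/3 ≈ 191.33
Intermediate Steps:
q(U, m) = -⅔ + 7*U/3 (q(U, m) = -⅔ + (6*U + U)/3 = -⅔ + (7*U)/3 = -⅔ + 7*U/3)
-27 + q(1, -5)*131 = -27 + (-⅔ + (7/3)*1)*131 = -27 + (-⅔ + 7/3)*131 = -27 + (5/3)*131 = -27 + 655/3 = 574/3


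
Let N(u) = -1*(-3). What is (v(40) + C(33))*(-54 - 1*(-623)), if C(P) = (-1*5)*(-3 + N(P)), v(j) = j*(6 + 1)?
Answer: 159320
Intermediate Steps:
N(u) = 3
v(j) = 7*j (v(j) = j*7 = 7*j)
C(P) = 0 (C(P) = (-1*5)*(-3 + 3) = -5*0 = 0)
(v(40) + C(33))*(-54 - 1*(-623)) = (7*40 + 0)*(-54 - 1*(-623)) = (280 + 0)*(-54 + 623) = 280*569 = 159320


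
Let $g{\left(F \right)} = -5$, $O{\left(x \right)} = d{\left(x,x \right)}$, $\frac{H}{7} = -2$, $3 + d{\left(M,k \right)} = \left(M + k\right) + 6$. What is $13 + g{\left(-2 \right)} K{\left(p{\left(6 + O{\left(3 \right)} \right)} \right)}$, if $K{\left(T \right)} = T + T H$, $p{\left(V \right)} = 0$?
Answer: $13$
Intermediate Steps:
$d{\left(M,k \right)} = 3 + M + k$ ($d{\left(M,k \right)} = -3 + \left(\left(M + k\right) + 6\right) = -3 + \left(6 + M + k\right) = 3 + M + k$)
$H = -14$ ($H = 7 \left(-2\right) = -14$)
$O{\left(x \right)} = 3 + 2 x$ ($O{\left(x \right)} = 3 + x + x = 3 + 2 x$)
$K{\left(T \right)} = - 13 T$ ($K{\left(T \right)} = T + T \left(-14\right) = T - 14 T = - 13 T$)
$13 + g{\left(-2 \right)} K{\left(p{\left(6 + O{\left(3 \right)} \right)} \right)} = 13 - 5 \left(\left(-13\right) 0\right) = 13 - 0 = 13 + 0 = 13$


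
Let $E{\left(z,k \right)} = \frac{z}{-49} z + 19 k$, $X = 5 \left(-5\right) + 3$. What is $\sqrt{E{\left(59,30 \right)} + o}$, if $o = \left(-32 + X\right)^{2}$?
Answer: $\frac{\sqrt{167333}}{7} \approx 58.438$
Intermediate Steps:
$X = -22$ ($X = -25 + 3 = -22$)
$E{\left(z,k \right)} = 19 k - \frac{z^{2}}{49}$ ($E{\left(z,k \right)} = z \left(- \frac{1}{49}\right) z + 19 k = - \frac{z}{49} z + 19 k = - \frac{z^{2}}{49} + 19 k = 19 k - \frac{z^{2}}{49}$)
$o = 2916$ ($o = \left(-32 - 22\right)^{2} = \left(-54\right)^{2} = 2916$)
$\sqrt{E{\left(59,30 \right)} + o} = \sqrt{\left(19 \cdot 30 - \frac{59^{2}}{49}\right) + 2916} = \sqrt{\left(570 - \frac{3481}{49}\right) + 2916} = \sqrt{\frac{24449}{49} + 2916} = \sqrt{\frac{167333}{49}} = \frac{\sqrt{167333}}{7}$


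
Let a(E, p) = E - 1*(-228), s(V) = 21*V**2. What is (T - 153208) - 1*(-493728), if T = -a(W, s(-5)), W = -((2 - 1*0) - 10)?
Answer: 340284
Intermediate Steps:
W = 8 (W = -((2 + 0) - 10) = -(2 - 10) = -1*(-8) = 8)
a(E, p) = 228 + E (a(E, p) = E + 228 = 228 + E)
T = -236 (T = -(228 + 8) = -1*236 = -236)
(T - 153208) - 1*(-493728) = (-236 - 153208) - 1*(-493728) = -153444 + 493728 = 340284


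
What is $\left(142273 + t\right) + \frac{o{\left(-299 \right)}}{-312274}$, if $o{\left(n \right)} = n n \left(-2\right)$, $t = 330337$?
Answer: $\frac{73791996971}{156137} \approx 4.7261 \cdot 10^{5}$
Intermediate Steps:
$o{\left(n \right)} = - 2 n^{2}$ ($o{\left(n \right)} = n^{2} \left(-2\right) = - 2 n^{2}$)
$\left(142273 + t\right) + \frac{o{\left(-299 \right)}}{-312274} = \left(142273 + 330337\right) + \frac{\left(-2\right) \left(-299\right)^{2}}{-312274} = 472610 + \left(-2\right) 89401 \left(- \frac{1}{312274}\right) = 472610 - - \frac{89401}{156137} = 472610 + \frac{89401}{156137} = \frac{73791996971}{156137}$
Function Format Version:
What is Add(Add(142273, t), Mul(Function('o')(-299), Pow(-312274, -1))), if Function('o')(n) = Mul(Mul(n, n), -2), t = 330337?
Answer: Rational(73791996971, 156137) ≈ 4.7261e+5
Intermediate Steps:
Function('o')(n) = Mul(-2, Pow(n, 2)) (Function('o')(n) = Mul(Pow(n, 2), -2) = Mul(-2, Pow(n, 2)))
Add(Add(142273, t), Mul(Function('o')(-299), Pow(-312274, -1))) = Add(Add(142273, 330337), Mul(Mul(-2, Pow(-299, 2)), Pow(-312274, -1))) = Add(472610, Mul(Mul(-2, 89401), Rational(-1, 312274))) = Add(472610, Mul(-178802, Rational(-1, 312274))) = Add(472610, Rational(89401, 156137)) = Rational(73791996971, 156137)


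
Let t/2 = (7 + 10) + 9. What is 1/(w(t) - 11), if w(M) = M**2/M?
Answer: 1/41 ≈ 0.024390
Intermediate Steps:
t = 52 (t = 2*((7 + 10) + 9) = 2*(17 + 9) = 2*26 = 52)
w(M) = M
1/(w(t) - 11) = 1/(52 - 11) = 1/41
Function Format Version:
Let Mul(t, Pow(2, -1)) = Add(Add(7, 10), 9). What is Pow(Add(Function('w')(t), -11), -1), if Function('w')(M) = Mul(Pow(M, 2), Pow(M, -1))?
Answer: Rational(1, 41) ≈ 0.024390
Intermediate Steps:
t = 52 (t = Mul(2, Add(Add(7, 10), 9)) = Mul(2, Add(17, 9)) = Mul(2, 26) = 52)
Function('w')(M) = M
Pow(Add(Function('w')(t), -11), -1) = Pow(Add(52, -11), -1) = Pow(41, -1) = Rational(1, 41)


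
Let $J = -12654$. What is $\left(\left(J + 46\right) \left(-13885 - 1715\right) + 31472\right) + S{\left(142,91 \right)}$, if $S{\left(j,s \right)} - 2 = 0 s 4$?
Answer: $196716274$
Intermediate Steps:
$S{\left(j,s \right)} = 2$ ($S{\left(j,s \right)} = 2 + 0 s 4 = 2 + 0 \cdot 4 = 2 + 0 = 2$)
$\left(\left(J + 46\right) \left(-13885 - 1715\right) + 31472\right) + S{\left(142,91 \right)} = \left(\left(-12654 + 46\right) \left(-13885 - 1715\right) + 31472\right) + 2 = \left(\left(-12608\right) \left(-15600\right) + 31472\right) + 2 = \left(196684800 + 31472\right) + 2 = 196716272 + 2 = 196716274$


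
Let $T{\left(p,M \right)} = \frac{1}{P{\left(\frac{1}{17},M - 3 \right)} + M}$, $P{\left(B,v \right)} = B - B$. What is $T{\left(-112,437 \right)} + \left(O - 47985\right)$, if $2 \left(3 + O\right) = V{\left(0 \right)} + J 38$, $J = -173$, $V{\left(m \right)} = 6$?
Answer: $- \frac{22405863}{437} \approx -51272.0$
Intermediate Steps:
$P{\left(B,v \right)} = 0$
$O = -3287$ ($O = -3 + \frac{6 - 6574}{2} = -3 + \frac{1}{2} \left(-6568\right) = -3 - 3284 = -3287$)
$T{\left(p,M \right)} = \frac{1}{M}$ ($T{\left(p,M \right)} = \frac{1}{0 + M} = \frac{1}{M}$)
$T{\left(-112,437 \right)} + \left(O - 47985\right) = \frac{1}{437} - 51272 = - \frac{22405863}{437}$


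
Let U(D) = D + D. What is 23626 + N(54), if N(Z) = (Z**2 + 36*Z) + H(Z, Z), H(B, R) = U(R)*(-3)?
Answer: 28162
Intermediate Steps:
U(D) = 2*D
H(B, R) = -6*R (H(B, R) = (2*R)*(-3) = -6*R)
N(Z) = Z**2 + 30*Z (N(Z) = (Z**2 + 36*Z) - 6*Z = Z**2 + 30*Z)
23626 + N(54) = 23626 + 54*(30 + 54) = 23626 + 54*84 = 23626 + 4536 = 28162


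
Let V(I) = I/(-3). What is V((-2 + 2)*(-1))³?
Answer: 0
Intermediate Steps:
V(I) = -I/3 (V(I) = I*(-⅓) = -I/3)
V((-2 + 2)*(-1))³ = (-(-2 + 2)*(-1)/3)³ = (-0*(-1))³ = (-⅓*0)³ = 0³ = 0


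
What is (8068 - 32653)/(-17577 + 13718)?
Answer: 24585/3859 ≈ 6.3708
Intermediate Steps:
(8068 - 32653)/(-17577 + 13718) = -24585/(-3859) = -24585*(-1/3859) = 24585/3859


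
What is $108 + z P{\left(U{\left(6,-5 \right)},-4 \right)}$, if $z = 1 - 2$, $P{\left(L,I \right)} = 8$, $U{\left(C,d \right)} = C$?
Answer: $100$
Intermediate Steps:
$z = -1$ ($z = 1 - 2 = -1$)
$108 + z P{\left(U{\left(6,-5 \right)},-4 \right)} = 108 - 8 = 100$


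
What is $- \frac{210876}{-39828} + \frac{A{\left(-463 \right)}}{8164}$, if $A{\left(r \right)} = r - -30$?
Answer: $\frac{142028845}{27096316} \approx 5.2416$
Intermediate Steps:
$A{\left(r \right)} = 30 + r$ ($A{\left(r \right)} = r + 30 = 30 + r$)
$- \frac{210876}{-39828} + \frac{A{\left(-463 \right)}}{8164} = - \frac{210876}{-39828} + \frac{30 - 463}{8164} = \left(-210876\right) \left(- \frac{1}{39828}\right) - \frac{433}{8164} = \frac{17573}{3319} - \frac{433}{8164} = \frac{142028845}{27096316}$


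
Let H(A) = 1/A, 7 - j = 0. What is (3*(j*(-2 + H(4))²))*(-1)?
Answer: -1029/16 ≈ -64.313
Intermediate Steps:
j = 7 (j = 7 - 1*0 = 7 + 0 = 7)
(3*(j*(-2 + H(4))²))*(-1) = (3*(7*(-2 + 1/4)²))*(-1) = (3*(7*(-2 + ¼)²))*(-1) = (3*(7*(-7/4)²))*(-1) = (3*(7*(49/16)))*(-1) = (3*(343/16))*(-1) = (1029/16)*(-1) = -1029/16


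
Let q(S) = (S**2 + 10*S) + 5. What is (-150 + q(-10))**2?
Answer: 21025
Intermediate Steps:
q(S) = 5 + S**2 + 10*S
(-150 + q(-10))**2 = (-150 + (5 + (-10)**2 + 10*(-10)))**2 = (-150 + (5 + 100 - 100))**2 = (-150 + 5)**2 = (-145)**2 = 21025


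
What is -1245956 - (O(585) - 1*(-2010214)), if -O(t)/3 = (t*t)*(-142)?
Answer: -149044020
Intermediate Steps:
O(t) = 426*t² (O(t) = -3*t*t*(-142) = -3*t²*(-142) = -(-426)*t² = 426*t²)
-1245956 - (O(585) - 1*(-2010214)) = -1245956 - (426*585² - 1*(-2010214)) = -1245956 - (426*342225 + 2010214) = -1245956 - (145787850 + 2010214) = -1245956 - 1*147798064 = -1245956 - 147798064 = -149044020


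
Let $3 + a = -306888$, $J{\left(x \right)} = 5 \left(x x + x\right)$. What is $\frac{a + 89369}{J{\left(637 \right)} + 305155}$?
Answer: $- \frac{217522}{2337185} \approx -0.09307$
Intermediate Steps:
$J{\left(x \right)} = 5 x + 5 x^{2}$ ($J{\left(x \right)} = 5 \left(x^{2} + x\right) = 5 \left(x + x^{2}\right) = 5 x + 5 x^{2}$)
$a = -306891$ ($a = -3 - 306888 = -306891$)
$\frac{a + 89369}{J{\left(637 \right)} + 305155} = \frac{-306891 + 89369}{5 \cdot 637 \left(1 + 637\right) + 305155} = - \frac{217522}{5 \cdot 637 \cdot 638 + 305155} = - \frac{217522}{2032030 + 305155} = - \frac{217522}{2337185}$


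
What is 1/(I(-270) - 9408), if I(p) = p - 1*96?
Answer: -1/9774 ≈ -0.00010231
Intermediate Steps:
I(p) = -96 + p (I(p) = p - 96 = -96 + p)
1/(I(-270) - 9408) = 1/((-96 - 270) - 9408) = 1/(-366 - 9408) = 1/(-9774) = -1/9774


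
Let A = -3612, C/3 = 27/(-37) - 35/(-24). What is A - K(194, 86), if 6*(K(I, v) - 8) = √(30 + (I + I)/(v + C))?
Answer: -3620 - √23438875614/156618 ≈ -3621.0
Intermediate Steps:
C = 647/296 (C = 3*(27/(-37) - 35/(-24)) = 3*(27*(-1/37) - 35*(-1/24)) = 3*(-27/37 + 35/24) = 3*(647/888) = 647/296 ≈ 2.1858)
K(I, v) = 8 + √(30 + 2*I/(647/296 + v))/6 (K(I, v) = 8 + √(30 + (I + I)/(v + 647/296))/6 = 8 + √(30 + (2*I)/(647/296 + v))/6 = 8 + √(30 + 2*I/(647/296 + v))/6)
A - K(194, 86) = -3612 - (8 + √2*√((9705 + 296*194 + 4440*86)/(647 + 296*86))/6) = -3612 - (8 + √2*√((9705 + 57424 + 381840)/(647 + 25456))/6) = -3612 - (8 + √2*√(448969/26103)/6) = -3612 - (8 + √2*(√11719437807/26103)/6) = -3612 - (8 + √23438875614/156618) = -3612 + (-8 - √23438875614/156618) = -3620 - √23438875614/156618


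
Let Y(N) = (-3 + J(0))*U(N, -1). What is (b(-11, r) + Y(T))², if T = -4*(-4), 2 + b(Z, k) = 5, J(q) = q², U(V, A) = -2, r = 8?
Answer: 81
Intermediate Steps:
b(Z, k) = 3 (b(Z, k) = -2 + 5 = 3)
T = 16
Y(N) = 6 (Y(N) = (-3 + 0²)*(-2) = (-3 + 0)*(-2) = -3*(-2) = 6)
(b(-11, r) + Y(T))² = (3 + 6)² = 9² = 81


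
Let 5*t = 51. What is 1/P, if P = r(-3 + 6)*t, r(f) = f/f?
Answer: 5/51 ≈ 0.098039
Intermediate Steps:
t = 51/5 (t = (⅕)*51 = 51/5 ≈ 10.200)
r(f) = 1
P = 51/5 (P = 1*(51/5) = 51/5 ≈ 10.200)
1/P = 1/(51/5) = 5/51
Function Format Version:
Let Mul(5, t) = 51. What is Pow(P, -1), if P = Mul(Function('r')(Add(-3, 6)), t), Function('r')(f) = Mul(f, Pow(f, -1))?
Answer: Rational(5, 51) ≈ 0.098039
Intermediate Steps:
t = Rational(51, 5) (t = Mul(Rational(1, 5), 51) = Rational(51, 5) ≈ 10.200)
Function('r')(f) = 1
P = Rational(51, 5) (P = Mul(1, Rational(51, 5)) = Rational(51, 5) ≈ 10.200)
Pow(P, -1) = Pow(Rational(51, 5), -1) = Rational(5, 51)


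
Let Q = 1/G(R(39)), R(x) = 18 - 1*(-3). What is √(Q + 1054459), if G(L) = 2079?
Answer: √506402880522/693 ≈ 1026.9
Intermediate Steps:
R(x) = 21 (R(x) = 18 + 3 = 21)
Q = 1/2079 ≈ 0.00048100
√(Q + 1054459) = √(1/2079 + 1054459) = √(2192220262/2079) = √506402880522/693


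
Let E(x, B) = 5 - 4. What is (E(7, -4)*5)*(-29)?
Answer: -145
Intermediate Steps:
E(x, B) = 1
(E(7, -4)*5)*(-29) = (1*5)*(-29) = 5*(-29) = -145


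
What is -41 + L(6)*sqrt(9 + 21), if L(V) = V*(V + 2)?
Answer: -41 + 48*sqrt(30) ≈ 221.91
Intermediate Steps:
L(V) = V*(2 + V)
-41 + L(6)*sqrt(9 + 21) = -41 + (6*(2 + 6))*sqrt(9 + 21) = -41 + (6*8)*sqrt(30) = -41 + 48*sqrt(30)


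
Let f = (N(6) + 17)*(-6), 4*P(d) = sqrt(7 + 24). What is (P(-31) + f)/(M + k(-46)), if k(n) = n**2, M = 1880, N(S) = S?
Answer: -23/666 + sqrt(31)/15984 ≈ -0.034186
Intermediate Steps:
P(d) = sqrt(31)/4 (P(d) = sqrt(7 + 24)/4 = sqrt(31)/4)
f = -138 (f = (6 + 17)*(-6) = 23*(-6) = -138)
(P(-31) + f)/(M + k(-46)) = (sqrt(31)/4 - 138)/(1880 + (-46)**2) = (-138 + sqrt(31)/4)/(1880 + 2116) = (-138 + sqrt(31)/4)/3996 = (-138 + sqrt(31)/4)*(1/3996) = -23/666 + sqrt(31)/15984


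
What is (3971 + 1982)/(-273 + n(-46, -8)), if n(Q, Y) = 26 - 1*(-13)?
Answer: -5953/234 ≈ -25.440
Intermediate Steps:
n(Q, Y) = 39 (n(Q, Y) = 26 + 13 = 39)
(3971 + 1982)/(-273 + n(-46, -8)) = (3971 + 1982)/(-273 + 39) = 5953/(-234) = 5953*(-1/234) = -5953/234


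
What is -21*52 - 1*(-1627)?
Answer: 535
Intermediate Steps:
-21*52 - 1*(-1627) = -1092 + 1627 = 535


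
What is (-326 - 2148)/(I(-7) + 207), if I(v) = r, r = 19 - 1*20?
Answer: -1237/103 ≈ -12.010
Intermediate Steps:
r = -1 (r = 19 - 20 = -1)
I(v) = -1
(-326 - 2148)/(I(-7) + 207) = (-326 - 2148)/(-1 + 207) = -2474/206 = -2474*1/206 = -1237/103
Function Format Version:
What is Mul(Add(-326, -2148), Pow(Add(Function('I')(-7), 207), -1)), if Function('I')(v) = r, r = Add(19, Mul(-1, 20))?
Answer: Rational(-1237, 103) ≈ -12.010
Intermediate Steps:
r = -1 (r = Add(19, -20) = -1)
Function('I')(v) = -1
Mul(Add(-326, -2148), Pow(Add(Function('I')(-7), 207), -1)) = Mul(Add(-326, -2148), Pow(Add(-1, 207), -1)) = Mul(-2474, Pow(206, -1)) = Mul(-2474, Rational(1, 206)) = Rational(-1237, 103)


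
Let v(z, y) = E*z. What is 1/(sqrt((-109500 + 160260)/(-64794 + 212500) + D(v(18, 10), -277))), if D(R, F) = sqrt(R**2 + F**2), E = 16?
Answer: 13*sqrt(437)/sqrt(25380 + 73853*sqrt(159673)) ≈ 0.050004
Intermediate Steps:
v(z, y) = 16*z
D(R, F) = sqrt(F**2 + R**2)
1/(sqrt((-109500 + 160260)/(-64794 + 212500) + D(v(18, 10), -277))) = 1/(sqrt((-109500 + 160260)/(-64794 + 212500) + sqrt((-277)**2 + (16*18)**2))) = 1/(sqrt(50760/147706 + sqrt(76729 + 288**2))) = 1/(sqrt(50760*(1/147706) + sqrt(76729 + 82944))) = 1/(sqrt(25380/73853 + sqrt(159673))) = 1/sqrt(25380/73853 + sqrt(159673))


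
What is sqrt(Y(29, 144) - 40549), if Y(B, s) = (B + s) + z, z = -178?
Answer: 3*I*sqrt(4506) ≈ 201.38*I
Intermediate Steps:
Y(B, s) = -178 + B + s (Y(B, s) = (B + s) - 178 = -178 + B + s)
sqrt(Y(29, 144) - 40549) = sqrt((-178 + 29 + 144) - 40549) = sqrt(-5 - 40549) = sqrt(-40554) = 3*I*sqrt(4506)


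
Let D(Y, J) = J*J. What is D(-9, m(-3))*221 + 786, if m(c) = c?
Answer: 2775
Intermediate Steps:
D(Y, J) = J²
D(-9, m(-3))*221 + 786 = (-3)²*221 + 786 = 9*221 + 786 = 1989 + 786 = 2775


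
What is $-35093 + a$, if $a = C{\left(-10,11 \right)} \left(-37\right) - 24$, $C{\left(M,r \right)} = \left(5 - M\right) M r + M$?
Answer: $26303$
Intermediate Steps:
$C{\left(M,r \right)} = M + M r \left(5 - M\right)$ ($C{\left(M,r \right)} = M \left(5 - M\right) r + M = M r \left(5 - M\right) + M = M + M r \left(5 - M\right)$)
$a = 61396$ ($a = - 10 \left(1 + 5 \cdot 11 - \left(-10\right) 11\right) \left(-37\right) - 24 = - 10 \left(1 + 55 + 110\right) \left(-37\right) - 24 = \left(-10\right) 166 \left(-37\right) - 24 = \left(-1660\right) \left(-37\right) - 24 = 61420 - 24 = 61396$)
$-35093 + a = -35093 + 61396 = 26303$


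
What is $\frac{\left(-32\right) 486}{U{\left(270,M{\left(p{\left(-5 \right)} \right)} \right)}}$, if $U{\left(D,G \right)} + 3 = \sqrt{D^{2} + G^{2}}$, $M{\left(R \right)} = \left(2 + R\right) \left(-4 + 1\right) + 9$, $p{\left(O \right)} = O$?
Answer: $- \frac{5184}{8135} - \frac{31104 \sqrt{226}}{8135} \approx -58.117$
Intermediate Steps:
$M{\left(R \right)} = 3 - 3 R$ ($M{\left(R \right)} = \left(2 + R\right) \left(-3\right) + 9 = \left(-6 - 3 R\right) + 9 = 3 - 3 R$)
$U{\left(D,G \right)} = -3 + \sqrt{D^{2} + G^{2}}$
$\frac{\left(-32\right) 486}{U{\left(270,M{\left(p{\left(-5 \right)} \right)} \right)}} = \frac{\left(-32\right) 486}{-3 + \sqrt{270^{2} + \left(3 - -15\right)^{2}}} = - \frac{15552}{-3 + \sqrt{72900 + \left(3 + 15\right)^{2}}} = - \frac{15552}{-3 + \sqrt{72900 + 18^{2}}} = - \frac{15552}{-3 + \sqrt{72900 + 324}} = - \frac{15552}{-3 + \sqrt{73224}} = - \frac{15552}{-3 + 18 \sqrt{226}}$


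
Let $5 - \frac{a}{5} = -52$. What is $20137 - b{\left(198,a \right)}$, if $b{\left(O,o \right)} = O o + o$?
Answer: $-36578$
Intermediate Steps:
$a = 285$ ($a = 25 - -260 = 25 + 260 = 285$)
$b{\left(O,o \right)} = o + O o$
$20137 - b{\left(198,a \right)} = 20137 - 285 \left(1 + 198\right) = 20137 - 285 \cdot 199 = 20137 - 56715 = -36578$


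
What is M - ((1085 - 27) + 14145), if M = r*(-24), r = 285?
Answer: -22043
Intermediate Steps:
M = -6840 (M = 285*(-24) = -6840)
M - ((1085 - 27) + 14145) = -6840 - ((1085 - 27) + 14145) = -6840 - (1058 + 14145) = -6840 - 1*15203 = -6840 - 15203 = -22043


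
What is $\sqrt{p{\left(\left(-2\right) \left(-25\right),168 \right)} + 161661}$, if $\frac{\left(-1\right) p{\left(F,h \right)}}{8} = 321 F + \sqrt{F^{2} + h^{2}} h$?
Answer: $\sqrt{33261 - 2688 \sqrt{7681}} \approx 449.8 i$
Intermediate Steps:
$p{\left(F,h \right)} = - 2568 F - 8 h \sqrt{F^{2} + h^{2}}$ ($p{\left(F,h \right)} = - 8 \left(321 F + \sqrt{F^{2} + h^{2}} h\right) = - 8 \left(321 F + h \sqrt{F^{2} + h^{2}}\right) = - 2568 F - 8 h \sqrt{F^{2} + h^{2}}$)
$\sqrt{p{\left(\left(-2\right) \left(-25\right),168 \right)} + 161661} = \sqrt{\left(- 2568 \left(\left(-2\right) \left(-25\right)\right) - 1344 \sqrt{\left(\left(-2\right) \left(-25\right)\right)^{2} + 168^{2}}\right) + 161661} = \sqrt{\left(\left(-2568\right) 50 - 1344 \sqrt{50^{2} + 28224}\right) + 161661} = \sqrt{\left(-128400 - 1344 \sqrt{2500 + 28224}\right) + 161661} = \sqrt{\left(-128400 - 1344 \sqrt{30724}\right) + 161661} = \sqrt{\left(-128400 - 1344 \cdot 2 \sqrt{7681}\right) + 161661} = \sqrt{\left(-128400 - 2688 \sqrt{7681}\right) + 161661} = \sqrt{33261 - 2688 \sqrt{7681}}$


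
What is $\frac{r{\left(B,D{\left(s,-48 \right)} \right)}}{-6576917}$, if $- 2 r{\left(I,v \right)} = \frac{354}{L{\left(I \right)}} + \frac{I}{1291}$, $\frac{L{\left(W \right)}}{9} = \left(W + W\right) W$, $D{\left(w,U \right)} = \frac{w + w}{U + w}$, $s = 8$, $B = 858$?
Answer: $\frac{1894962305}{37503727071401448} \approx 5.0527 \cdot 10^{-8}$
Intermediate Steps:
$D{\left(w,U \right)} = \frac{2 w}{U + w}$
$L{\left(W \right)} = 18 W^{2}$ ($L{\left(W \right)} = 9 \left(W + W\right) W = 9 \cdot 2 W W = 9 \cdot 2 W^{2} = 18 W^{2}$)
$r{\left(I,v \right)} = - \frac{59}{6 I^{2}} - \frac{I}{2582}$ ($r{\left(I,v \right)} = - \frac{\frac{354}{18 I^{2}} + \frac{I}{1291}}{2} = - \frac{354 \frac{1}{18 I^{2}} + I \frac{1}{1291}}{2} = - \frac{\frac{59}{3 I^{2}} + \frac{I}{1291}}{2} = - \frac{\frac{I}{1291} + \frac{59}{3 I^{2}}}{2} = - \frac{59}{6 I^{2}} - \frac{I}{2582}$)
$\frac{r{\left(B,D{\left(s,-48 \right)} \right)}}{-6576917} = \frac{- \frac{59}{6 \cdot 736164} - \frac{429}{1291}}{-6576917} = \left(\left(- \frac{59}{6}\right) \frac{1}{736164} - \frac{429}{1291}\right) \left(- \frac{1}{6576917}\right) = \left(- \frac{59}{4416984} - \frac{429}{1291}\right) \left(- \frac{1}{6576917}\right) = \left(- \frac{1894962305}{5702326344}\right) \left(- \frac{1}{6576917}\right) = \frac{1894962305}{37503727071401448}$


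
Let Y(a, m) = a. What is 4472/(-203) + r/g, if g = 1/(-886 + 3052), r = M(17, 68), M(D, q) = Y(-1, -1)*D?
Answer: -7479338/203 ≈ -36844.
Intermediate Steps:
M(D, q) = -D
r = -17 (r = -1*17 = -17)
g = 1/2166 ≈ 0.00046168
4472/(-203) + r/g = 4472/(-203) - 17/1/2166 = 4472*(-1/203) - 17*2166 = -4472/203 - 36822 = -7479338/203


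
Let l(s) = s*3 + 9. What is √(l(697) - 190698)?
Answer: 43*I*√102 ≈ 434.28*I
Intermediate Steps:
l(s) = 9 + 3*s (l(s) = 3*s + 9 = 9 + 3*s)
√(l(697) - 190698) = √((9 + 3*697) - 190698) = √((9 + 2091) - 190698) = √(2100 - 190698) = √(-188598) = 43*I*√102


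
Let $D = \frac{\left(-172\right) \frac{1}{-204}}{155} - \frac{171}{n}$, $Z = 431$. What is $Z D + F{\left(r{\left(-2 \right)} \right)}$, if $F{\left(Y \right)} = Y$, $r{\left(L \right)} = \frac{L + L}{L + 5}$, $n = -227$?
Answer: $\frac{584420816}{1794435} \approx 325.69$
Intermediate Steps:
$r{\left(L \right)} = \frac{2 L}{5 + L}$
$D = \frac{1361516}{1794435}$ ($D = \frac{\left(-172\right) \frac{1}{-204}}{155} - \frac{171}{-227} = \left(-172\right) \left(- \frac{1}{204}\right) \frac{1}{155} - - \frac{171}{227} = \frac{43}{51} \cdot \frac{1}{155} + \frac{171}{227} = \frac{43}{7905} + \frac{171}{227} = \frac{1361516}{1794435} \approx 0.75874$)
$Z D + F{\left(r{\left(-2 \right)} \right)} = 431 \cdot \frac{1361516}{1794435} + 2 \left(-2\right) \frac{1}{5 - 2} = \frac{586813396}{1794435} + 2 \left(-2\right) \frac{1}{3} = \frac{586813396}{1794435} - \frac{4}{3} = \frac{584420816}{1794435}$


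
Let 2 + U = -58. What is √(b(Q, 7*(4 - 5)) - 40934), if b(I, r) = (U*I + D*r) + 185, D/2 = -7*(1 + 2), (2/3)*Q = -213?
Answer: 3*I*√2365 ≈ 145.89*I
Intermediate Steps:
Q = -639/2 (Q = (3/2)*(-213) = -639/2 ≈ -319.50)
U = -60 (U = -2 - 58 = -60)
D = -42 (D = 2*(-7*(1 + 2)) = 2*(-7*3) = 2*(-21) = -42)
b(I, r) = 185 - 60*I - 42*r (b(I, r) = (-60*I - 42*r) + 185 = 185 - 60*I - 42*r)
√(b(Q, 7*(4 - 5)) - 40934) = √((185 - 60*(-639/2) - 294*(4 - 5)) - 40934) = √((185 + 19170 - 294*(-1)) - 40934) = √((185 + 19170 - 42*(-7)) - 40934) = √((185 + 19170 + 294) - 40934) = √(19649 - 40934) = √(-21285) = 3*I*√2365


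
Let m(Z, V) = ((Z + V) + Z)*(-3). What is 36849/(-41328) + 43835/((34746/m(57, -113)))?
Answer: -373066333/79776816 ≈ -4.6764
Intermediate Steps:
m(Z, V) = -6*Z - 3*V (m(Z, V) = ((V + Z) + Z)*(-3) = (V + 2*Z)*(-3) = -6*Z - 3*V)
36849/(-41328) + 43835/((34746/m(57, -113))) = 36849/(-41328) + 43835/((34746/(-6*57 - 3*(-113)))) = 36849*(-1/41328) + 43835/((34746/(-342 + 339))) = -12283/13776 + 43835/((34746/(-3))) = -12283/13776 + 43835/((34746*(-1/3))) = -12283/13776 + 43835/(-11582) = -12283/13776 + 43835*(-1/11582) = -12283/13776 - 43835/11582 = -373066333/79776816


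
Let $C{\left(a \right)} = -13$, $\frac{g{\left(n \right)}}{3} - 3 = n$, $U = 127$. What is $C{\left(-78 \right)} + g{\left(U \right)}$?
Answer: $377$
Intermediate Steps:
$g{\left(n \right)} = 9 + 3 n$
$C{\left(-78 \right)} + g{\left(U \right)} = -13 + \left(9 + 3 \cdot 127\right) = -13 + \left(9 + 381\right) = -13 + 390 = 377$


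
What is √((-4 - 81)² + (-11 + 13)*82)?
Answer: 3*√821 ≈ 85.959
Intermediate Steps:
√((-4 - 81)² + (-11 + 13)*82) = √((-85)² + 2*82) = √(7225 + 164) = √7389 = 3*√821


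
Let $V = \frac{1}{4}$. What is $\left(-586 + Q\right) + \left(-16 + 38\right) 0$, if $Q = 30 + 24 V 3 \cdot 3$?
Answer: $-502$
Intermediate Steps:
$V = \frac{1}{4} \approx 0.25$
$Q = 84$ ($Q = 30 + 24 \cdot \frac{1}{4} \cdot 3 \cdot 3 = 30 + 24 \cdot \frac{3}{4} \cdot 3 = 30 + 24 \cdot \frac{9}{4} = 30 + 54 = 84$)
$\left(-586 + Q\right) + \left(-16 + 38\right) 0 = \left(-586 + 84\right) + \left(-16 + 38\right) 0 = -502 + 22 \cdot 0 = -502 + 0 = -502$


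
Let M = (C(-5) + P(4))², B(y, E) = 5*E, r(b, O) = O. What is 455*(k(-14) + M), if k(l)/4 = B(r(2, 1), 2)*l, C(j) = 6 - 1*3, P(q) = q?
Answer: -232505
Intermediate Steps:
C(j) = 3 (C(j) = 6 - 3 = 3)
k(l) = 40*l (k(l) = 4*((5*2)*l) = 4*(10*l) = 40*l)
M = 49 (M = (3 + 4)² = 7² = 49)
455*(k(-14) + M) = 455*(40*(-14) + 49) = 455*(-560 + 49) = 455*(-511) = -232505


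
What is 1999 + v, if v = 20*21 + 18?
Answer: 2437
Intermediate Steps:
v = 438 (v = 420 + 18 = 438)
1999 + v = 1999 + 438 = 2437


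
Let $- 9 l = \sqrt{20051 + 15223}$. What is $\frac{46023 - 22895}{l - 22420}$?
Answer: $- \frac{7000151760}{6785855521} + \frac{34692 \sqrt{35274}}{6785855521} \approx -1.0306$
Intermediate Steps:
$l = - \frac{\sqrt{35274}}{9}$ ($l = - \frac{\sqrt{20051 + 15223}}{9} = - \frac{\sqrt{35274}}{9} \approx -20.868$)
$\frac{46023 - 22895}{l - 22420} = \frac{46023 - 22895}{- \frac{\sqrt{35274}}{9} - 22420} = \frac{23128}{-22420 - \frac{\sqrt{35274}}{9}}$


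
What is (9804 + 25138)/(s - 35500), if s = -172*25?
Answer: -17471/19900 ≈ -0.87794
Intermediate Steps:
s = -4300
(9804 + 25138)/(s - 35500) = (9804 + 25138)/(-4300 - 35500) = 34942/(-39800) = 34942*(-1/39800) = -17471/19900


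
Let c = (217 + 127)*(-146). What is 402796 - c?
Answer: 453020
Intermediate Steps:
c = -50224 (c = 344*(-146) = -50224)
402796 - c = 402796 - 1*(-50224) = 402796 + 50224 = 453020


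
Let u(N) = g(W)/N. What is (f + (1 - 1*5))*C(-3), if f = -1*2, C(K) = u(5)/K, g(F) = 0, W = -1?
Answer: 0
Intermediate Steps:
u(N) = 0 (u(N) = 0/N = 0)
C(K) = 0 (C(K) = 0/K = 0)
f = -2
(f + (1 - 1*5))*C(-3) = (-2 + (1 - 1*5))*0 = (-2 + (1 - 5))*0 = (-2 - 4)*0 = -6*0 = 0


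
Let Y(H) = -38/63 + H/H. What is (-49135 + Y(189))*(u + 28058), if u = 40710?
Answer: -30409995520/9 ≈ -3.3789e+9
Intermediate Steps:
Y(H) = 25/63 (Y(H) = -38*1/63 + 1 = -38/63 + 1 = 25/63)
(-49135 + Y(189))*(u + 28058) = (-49135 + 25/63)*(40710 + 28058) = -3095480/63*68768 = -30409995520/9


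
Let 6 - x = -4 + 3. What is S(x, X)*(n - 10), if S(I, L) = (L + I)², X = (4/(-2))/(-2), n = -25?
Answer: -2240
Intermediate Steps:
x = 7 (x = 6 - (-4 + 3) = 6 - 1*(-1) = 6 + 1 = 7)
X = 1 (X = (4*(-½))*(-½) = -2*(-½) = 1)
S(I, L) = (I + L)²
S(x, X)*(n - 10) = (7 + 1)²*(-25 - 10) = 8²*(-35) = 64*(-35) = -2240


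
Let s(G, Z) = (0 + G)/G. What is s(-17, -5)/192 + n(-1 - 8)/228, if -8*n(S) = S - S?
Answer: 1/192 ≈ 0.0052083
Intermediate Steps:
s(G, Z) = 1 (s(G, Z) = G/G = 1)
n(S) = 0 (n(S) = -(S - S)/8 = -⅛*0 = 0)
s(-17, -5)/192 + n(-1 - 8)/228 = 1/192 + 0/228 = 1*(1/192) + 0*(1/228) = 1/192 + 0 = 1/192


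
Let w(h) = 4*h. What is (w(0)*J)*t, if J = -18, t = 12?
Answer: 0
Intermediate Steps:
(w(0)*J)*t = ((4*0)*(-18))*12 = (0*(-18))*12 = 0*12 = 0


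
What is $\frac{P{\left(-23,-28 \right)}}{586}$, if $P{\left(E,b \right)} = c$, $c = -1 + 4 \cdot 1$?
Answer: $\frac{3}{586} \approx 0.0051195$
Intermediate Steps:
$c = 3$ ($c = -1 + 4 = 3$)
$P{\left(E,b \right)} = 3$
$\frac{P{\left(-23,-28 \right)}}{586} = \frac{3}{586}$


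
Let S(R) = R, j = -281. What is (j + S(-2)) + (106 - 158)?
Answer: -335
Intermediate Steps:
(j + S(-2)) + (106 - 158) = (-281 - 2) + (106 - 158) = -283 - 52 = -335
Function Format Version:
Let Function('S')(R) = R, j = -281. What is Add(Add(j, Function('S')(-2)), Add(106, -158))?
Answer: -335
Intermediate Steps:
Add(Add(j, Function('S')(-2)), Add(106, -158)) = Add(Add(-281, -2), Add(106, -158)) = Add(-283, -52) = -335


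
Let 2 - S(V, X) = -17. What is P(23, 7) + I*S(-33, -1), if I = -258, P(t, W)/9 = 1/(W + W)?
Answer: -68619/14 ≈ -4901.4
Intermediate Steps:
S(V, X) = 19 (S(V, X) = 2 - 1*(-17) = 2 + 17 = 19)
P(t, W) = 9/(2*W) (P(t, W) = 9/(W + W) = 9/((2*W)) = 9*(1/(2*W)) = 9/(2*W))
P(23, 7) + I*S(-33, -1) = (9/2)/7 - 258*19 = (9/2)*(⅐) - 4902 = 9/14 - 4902 = -68619/14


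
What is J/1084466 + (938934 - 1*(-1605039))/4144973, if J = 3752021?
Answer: 18310877963851/4495082289418 ≈ 4.0735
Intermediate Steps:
J/1084466 + (938934 - 1*(-1605039))/4144973 = 3752021/1084466 + (938934 - 1*(-1605039))/4144973 = 3752021*(1/1084466) + (938934 + 1605039)*(1/4144973) = 3752021/1084466 + 2543973*(1/4144973) = 3752021/1084466 + 2543973/4144973 = 18310877963851/4495082289418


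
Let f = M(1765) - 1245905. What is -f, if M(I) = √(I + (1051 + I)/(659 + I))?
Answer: 1245905 - √162149541/303 ≈ 1.2459e+6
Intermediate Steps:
M(I) = √(I + (1051 + I)/(659 + I))
f = -1245905 + √162149541/303 (f = √((1051 + 1765 + 1765*(659 + 1765))/(659 + 1765)) - 1245905 = √((1051 + 1765 + 1765*2424)/2424) - 1245905 = √((1051 + 1765 + 4278360)/2424) - 1245905 = √((1/2424)*4281176) - 1245905 = √(535147/303) - 1245905 = √162149541/303 - 1245905 = -1245905 + √162149541/303 ≈ -1.2459e+6)
-f = -(-1245905 + √162149541/303) = 1245905 - √162149541/303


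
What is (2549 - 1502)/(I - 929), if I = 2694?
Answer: 1047/1765 ≈ 0.59320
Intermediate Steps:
(2549 - 1502)/(I - 929) = (2549 - 1502)/(2694 - 929) = 1047/1765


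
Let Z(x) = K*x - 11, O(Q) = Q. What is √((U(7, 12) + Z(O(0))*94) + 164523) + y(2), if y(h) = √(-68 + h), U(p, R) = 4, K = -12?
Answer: √163493 + I*√66 ≈ 404.34 + 8.124*I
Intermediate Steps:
Z(x) = -11 - 12*x (Z(x) = -12*x - 11 = -11 - 12*x)
√((U(7, 12) + Z(O(0))*94) + 164523) + y(2) = √((4 + (-11 - 12*0)*94) + 164523) + √(-68 + 2) = √((4 + (-11 + 0)*94) + 164523) + √(-66) = √((4 - 11*94) + 164523) + I*√66 = √((4 - 1034) + 164523) + I*√66 = √(-1030 + 164523) + I*√66 = √163493 + I*√66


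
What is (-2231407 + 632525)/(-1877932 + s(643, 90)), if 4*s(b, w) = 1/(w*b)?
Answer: 370109205360/434703699359 ≈ 0.85141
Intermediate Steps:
s(b, w) = 1/(4*b*w) (s(b, w) = 1/(4*((w*b))) = 1/(4*((b*w))) = (1/(b*w))/4 = 1/(4*b*w))
(-2231407 + 632525)/(-1877932 + s(643, 90)) = (-2231407 + 632525)/(-1877932 + (¼)/(643*90)) = -1598882/(-1877932 + (¼)*(1/643)*(1/90)) = -1598882/(-1877932 + 1/231480) = -1598882/(-434703699359/231480) = -1598882*(-231480/434703699359) = 370109205360/434703699359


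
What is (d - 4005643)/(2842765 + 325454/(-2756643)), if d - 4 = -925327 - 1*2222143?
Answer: -19718567853087/7836487912441 ≈ -2.5163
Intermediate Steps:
d = -3147466 (d = 4 + (-925327 - 1*2222143) = 4 + (-925327 - 2222143) = 4 - 3147470 = -3147466)
(d - 4005643)/(2842765 + 325454/(-2756643)) = (-3147466 - 4005643)/(2842765 + 325454/(-2756643)) = -7153109/(2842765 + 325454*(-1/2756643)) = -7153109/(2842765 - 325454/2756643) = -7153109/7836487912441/2756643 = -7153109*2756643/7836487912441 = -19718567853087/7836487912441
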